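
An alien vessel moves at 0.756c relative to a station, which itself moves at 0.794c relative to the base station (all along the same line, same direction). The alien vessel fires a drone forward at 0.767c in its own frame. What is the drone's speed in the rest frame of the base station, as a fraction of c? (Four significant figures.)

0.9958c

Compose velocities in two stages. Stage 1 (into S'): u₁ = (0.767+0.756)/(1+0.767×0.756) = 0.96401.
Stage 2 (into S): u = (0.96401+0.794)/(1+0.96401×0.794) = 0.9958, so the speed is 0.9958c.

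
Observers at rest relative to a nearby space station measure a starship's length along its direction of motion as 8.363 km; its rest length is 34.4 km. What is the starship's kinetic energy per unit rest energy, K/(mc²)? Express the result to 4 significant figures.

3.113

Length contraction gives γ = L₀/L = 34.4/8.363 = 4.11336.
Since K = (γ−1)mc², K/(mc²) = 4.11336 − 1 = 3.113.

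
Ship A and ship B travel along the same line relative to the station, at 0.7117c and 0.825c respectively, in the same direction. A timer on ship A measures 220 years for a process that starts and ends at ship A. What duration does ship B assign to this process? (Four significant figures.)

The velocity of ship A relative to ship B is (0.7117 − 0.825)c / (1 − 0.7117×0.825) = −0.27444c; relative speed 0.27444c.
γ for this relative speed: γ = 1/√(1 − 0.0753173) = 1.0399.
Ship A's interval is proper; time dilation gives Δt_B = γΔτ = 1.0399 × 220 years = 228.8 years.

228.8 years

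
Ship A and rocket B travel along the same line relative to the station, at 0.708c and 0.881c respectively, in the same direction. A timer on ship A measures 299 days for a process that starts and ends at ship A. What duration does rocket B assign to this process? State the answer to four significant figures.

Transform ship A's velocity into rocket B's frame: (0.708 − 0.881)/(1 − 0.708·0.881) = −0.173/0.376252, so the relative speed is 0.4598c.
γ for this relative speed: γ = 1/√(1 − 0.211416) = 1.1261.
Ship A's interval is proper; time dilation gives Δt_B = γΔτ = 1.1261 × 299 days = 336.7 days.

336.7 days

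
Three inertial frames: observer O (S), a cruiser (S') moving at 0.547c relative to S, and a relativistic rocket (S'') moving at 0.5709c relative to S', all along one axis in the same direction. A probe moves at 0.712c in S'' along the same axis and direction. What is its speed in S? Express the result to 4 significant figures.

0.9734c

Compose velocities in two stages. Stage 1 (into S'): u₁ = (0.712+0.5709)/(1+0.712×0.5709) = 0.91213.
Stage 2 (into S): u = (0.91213+0.547)/(1+0.91213×0.547) = 0.97344, so the speed is 0.9734c.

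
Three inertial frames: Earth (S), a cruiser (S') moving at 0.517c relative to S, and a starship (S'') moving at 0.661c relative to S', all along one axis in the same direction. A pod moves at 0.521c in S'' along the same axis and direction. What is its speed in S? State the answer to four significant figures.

0.9599c

First combine the pod and starship (S''→S'): u₁ = (0.521 + 0.661)/(1 + 0.521×0.661) = 1.182/1.344381 = 0.87922.
Then combine with the cruiser (S'→S): u = (0.87922 + 0.517)/(1 + 0.87922×0.517) = 1.39622/1.45455674 = 0.95989.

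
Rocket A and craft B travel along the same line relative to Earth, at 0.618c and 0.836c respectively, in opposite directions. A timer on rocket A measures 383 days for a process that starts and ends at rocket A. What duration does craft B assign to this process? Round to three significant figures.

1350 days

Transform rocket A's velocity into craft B's frame: (0.618 + 0.836)/(1 + 0.618·0.836) = 1.454/1.516648, so the relative speed is 0.95869c.
At |u| = 0.95869c, γ = (1 − 0.919087)^(−1/2) = 3.5155.
Rocket A's interval is proper; time dilation gives Δt_B = γΔτ = 3.5155 × 383 days = 1350 days.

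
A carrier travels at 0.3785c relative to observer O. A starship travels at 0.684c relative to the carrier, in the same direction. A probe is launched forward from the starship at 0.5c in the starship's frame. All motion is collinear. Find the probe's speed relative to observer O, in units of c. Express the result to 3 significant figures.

0.945c

Apply u = (u'+v)/(1+u'v) twice. Probe in the carrier frame: (0.5+0.684)/(1+0.5·0.684) = 1.184/1.342 = 0.88227c.
That velocity, transformed to the rest frame of observer O: (0.88227+0.3785)/(1+0.88227·0.3785) = 1.26077/1.333939195 = 0.94515c.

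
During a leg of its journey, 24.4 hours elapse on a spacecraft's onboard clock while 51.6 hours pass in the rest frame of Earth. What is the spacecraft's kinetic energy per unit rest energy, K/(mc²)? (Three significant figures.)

γ = Δt/Δτ = 51.6/24.4 = 2.11475.
K/(mc²) = γ − 1 = 2.11475 − 1 = 1.11.

1.11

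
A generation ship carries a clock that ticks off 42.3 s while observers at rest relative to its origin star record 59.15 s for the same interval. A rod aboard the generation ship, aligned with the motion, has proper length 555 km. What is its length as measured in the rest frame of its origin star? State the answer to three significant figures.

397 km

γ = Δt/Δτ = 59.15/42.3 = 1.39835.
L = L₀/γ = 555/1.39835 = 397 km.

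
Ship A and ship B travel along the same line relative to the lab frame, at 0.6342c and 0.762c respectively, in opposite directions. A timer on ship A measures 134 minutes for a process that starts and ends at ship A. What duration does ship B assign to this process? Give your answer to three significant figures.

397 minutes

Transform ship A's velocity into ship B's frame: (0.6342 + 0.762)/(1 + 0.6342·0.762) = 1.3962/1.4832604, so the relative speed is 0.9413c.
At |u| = 0.9413c, γ = (1 − 0.886046)^(−1/2) = 2.9623.
The clock on ship A records proper time, so ship B measures Δt = γΔτ = 2.9623 × 134 = 397 minutes.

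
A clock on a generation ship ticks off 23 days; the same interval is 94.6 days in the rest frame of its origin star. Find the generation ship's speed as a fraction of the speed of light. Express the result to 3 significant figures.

γ = Δt/Δτ = 94.6/23 = 4.113.
β = √(1 − 1/γ²) = √(1 − 0.0591129) = √0.9408871 = 0.970.

0.970c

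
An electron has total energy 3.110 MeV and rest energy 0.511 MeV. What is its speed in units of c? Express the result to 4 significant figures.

0.9864c

γ = E/(mc²) = 3.110/0.511 = 6.0861.
β = √(1 − 1/γ²) = √(1 − 0.0269974) = √0.9730026 = 0.9864.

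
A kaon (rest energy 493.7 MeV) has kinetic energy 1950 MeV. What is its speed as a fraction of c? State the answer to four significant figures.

0.9794c

K = (γ−1)mc², so γ = 1 + 1950/493.7 = 4.9498.
Then v/c = √(1 − γ⁻²) = √(1 − 0.0408155) = √0.9591845 = 0.9794.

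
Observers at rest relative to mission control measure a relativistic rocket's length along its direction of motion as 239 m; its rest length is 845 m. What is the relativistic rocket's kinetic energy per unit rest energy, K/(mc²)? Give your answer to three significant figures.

From L = L₀/γ: γ = 845/239 = 3.53556.
K/(mc²) = γ − 1 = 3.53556 − 1 = 2.54.

2.54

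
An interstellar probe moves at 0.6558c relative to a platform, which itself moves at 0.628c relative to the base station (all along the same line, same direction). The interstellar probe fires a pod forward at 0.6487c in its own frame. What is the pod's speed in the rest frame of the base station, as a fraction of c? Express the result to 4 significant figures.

0.9800c

First combine the pod and interstellar probe (S''→S'): u₁ = (0.6487 + 0.6558)/(1 + 0.6487×0.6558) = 1.3045/1.42541746 = 0.91517.
Then combine with the platform (S'→S): u = (0.91517 + 0.628)/(1 + 0.91517×0.628) = 1.54317/1.57472676 = 0.97996.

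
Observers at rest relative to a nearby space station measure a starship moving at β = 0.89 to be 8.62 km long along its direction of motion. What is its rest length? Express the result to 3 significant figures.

18.9 km

With β = 0.89, γ = 1/√(1 − 0.89²) = 1/√0.2079 = 2.1932.
Proper length: L₀ = γ·L = 2.1932 × 8.62 = 18.9 km.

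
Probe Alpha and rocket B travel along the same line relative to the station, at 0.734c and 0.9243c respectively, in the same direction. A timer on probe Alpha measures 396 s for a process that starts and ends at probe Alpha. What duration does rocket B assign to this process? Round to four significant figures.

491.3 s

The velocity of probe Alpha relative to rocket B is (0.734 − 0.9243)c / (1 − 0.734×0.9243) = −0.5918c; relative speed 0.5918c.
At |u| = 0.5918c, γ = (1 − 0.350227)^(−1/2) = 1.2406.
Probe Alpha's interval is proper; time dilation gives Δt_B = γΔτ = 1.2406 × 396 s = 491.3 s.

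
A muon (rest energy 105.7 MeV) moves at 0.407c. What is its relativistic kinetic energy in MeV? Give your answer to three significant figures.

With β = 0.407, γ = 1/√(1 − 0.407²) = 1/√0.834351 = 1.094777.
Kinetic energy: K = (γ − 1)mc² = (1.094777 − 1) × 105.7 MeV = 0.094777 × 105.7 = 10.0 MeV.

10.0 MeV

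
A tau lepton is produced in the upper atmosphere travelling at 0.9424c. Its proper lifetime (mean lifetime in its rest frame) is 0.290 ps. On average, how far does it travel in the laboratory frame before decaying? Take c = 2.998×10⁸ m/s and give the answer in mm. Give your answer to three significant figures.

γ = 1/√(1 − β²) = 1/√(1 − 0.88811776) = 1/√0.11188224 = 1/0.334488 = 2.9896.
Lab-frame lifetime: Δt = γτ = 2.9896 × 0.290 ps = 0.86698 ps.
Distance: d = vΔt = 0.9424 × 2.998×10⁸ m/s × 8.6698×10^-13 s = 2.45×10^-4 m = 0.245 mm.

0.245 mm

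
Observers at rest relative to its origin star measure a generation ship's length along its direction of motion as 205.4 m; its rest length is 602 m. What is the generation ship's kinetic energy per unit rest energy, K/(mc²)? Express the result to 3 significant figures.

Length contraction gives γ = L₀/L = 602/205.4 = 2.93087.
Since K = (γ−1)mc², K/(mc²) = 2.93087 − 1 = 1.93.

1.93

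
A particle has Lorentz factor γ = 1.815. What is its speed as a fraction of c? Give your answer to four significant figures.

0.8345c

β = √(1 − 1/γ²) = √(1 − 1/3.294225) = √0.696438 = 0.8345.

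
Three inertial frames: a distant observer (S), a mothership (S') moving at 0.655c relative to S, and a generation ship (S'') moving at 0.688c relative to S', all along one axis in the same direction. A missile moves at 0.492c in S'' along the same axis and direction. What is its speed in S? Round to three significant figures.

Apply u = (u'+v)/(1+u'v) twice. Missile in the mothership frame: (0.492+0.688)/(1+0.492·0.688) = 1.18/1.338496 = 0.88159c.
That velocity, transformed to the rest frame of a distant observer: (0.88159+0.655)/(1+0.88159·0.655) = 1.53659/1.57744145 = 0.9741c.

0.974c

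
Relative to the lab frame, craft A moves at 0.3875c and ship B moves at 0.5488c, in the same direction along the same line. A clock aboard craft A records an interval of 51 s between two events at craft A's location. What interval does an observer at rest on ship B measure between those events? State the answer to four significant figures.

Transform craft A's velocity into ship B's frame: (0.3875 − 0.5488)/(1 − 0.3875·0.5488) = −0.1613/0.78734, so the relative speed is 0.20487c.
At |u| = 0.20487c, γ = (1 − 0.0419717)^(−1/2) = 1.0217.
Craft A's interval is proper; time dilation gives Δt_B = γΔτ = 1.0217 × 51 s = 52.11 s.

52.11 s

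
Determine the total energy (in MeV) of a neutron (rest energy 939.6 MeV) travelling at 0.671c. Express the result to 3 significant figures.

Lorentz factor: γ = (1 − 0.450241)^(−1/2) = 1.3487.
Total energy: E = γmc² = 1.3487 × 939.6 MeV = 1270 MeV.

1270 MeV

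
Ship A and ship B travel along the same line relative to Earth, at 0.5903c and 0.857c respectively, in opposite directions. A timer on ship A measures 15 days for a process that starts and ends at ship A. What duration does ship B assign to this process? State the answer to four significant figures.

Speed of ship A in ship B's frame: u = (v_A + v_B)/(1 + v_A v_B/c²) = (0.5903 + 0.857)/(1 + 0.5903×0.857) = 1.4473/1.5058871 = 0.96109; |u| = 0.96109c.
At |u| = 0.96109c, γ = (1 − 0.923694)^(−1/2) = 3.6201.
The clock on ship A records proper time, so ship B measures Δt = γΔτ = 3.6201 × 15 = 54.30 days.

54.30 days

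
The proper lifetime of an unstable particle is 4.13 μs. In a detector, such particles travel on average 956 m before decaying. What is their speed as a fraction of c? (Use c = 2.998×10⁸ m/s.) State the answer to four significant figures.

Lab distance = (lab lifetime)·v = γτ·βc, so βγ = d/(cτ) = 956.0/(2.998×10⁸ × 4.130×10^-6) = 0.7721.
With βγ = 0.7721: γ² = 1 + (βγ)² = 1.596138, and β = (βγ)/γ = 0.7721/1.26338 = 0.6111.

0.6111c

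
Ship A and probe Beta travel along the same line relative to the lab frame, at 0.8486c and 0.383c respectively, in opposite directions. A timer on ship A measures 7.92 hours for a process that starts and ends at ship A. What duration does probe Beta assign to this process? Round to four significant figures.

21.47 hours

Speed of ship A in probe Beta's frame: u = (v_A + v_B)/(1 + v_A v_B/c²) = (0.8486 + 0.383)/(1 + 0.8486×0.383) = 1.2316/1.3250138 = 0.9295; |u| = 0.9295c.
γ for this relative speed: γ = 1/√(1 − 0.86397) = 2.7113.
The clock on ship A records proper time, so probe Beta measures Δt = γΔτ = 2.7113 × 7.92 = 21.47 hours.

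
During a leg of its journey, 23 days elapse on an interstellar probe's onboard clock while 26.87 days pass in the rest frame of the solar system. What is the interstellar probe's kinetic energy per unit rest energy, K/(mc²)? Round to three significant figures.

The time-dilation ratio gives γ = 26.87/23 = 1.16826.
K/(mc²) = γ − 1 = 1.16826 − 1 = 0.168.

0.168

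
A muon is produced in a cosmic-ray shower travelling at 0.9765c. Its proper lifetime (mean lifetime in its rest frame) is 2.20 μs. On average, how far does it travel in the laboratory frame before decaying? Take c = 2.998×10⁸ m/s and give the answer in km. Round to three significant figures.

2.99 km

Lorentz factor: γ = (1 − 0.95355225)^(−1/2) = 4.64.
Lab-frame lifetime: Δt = γτ = 4.64 × 2.20 μs = 10.208 μs.
Distance: d = vΔt = 0.9765 × 2.998×10⁸ m/s × 1.0208×10^-5 s = 2990 m = 2.99 km.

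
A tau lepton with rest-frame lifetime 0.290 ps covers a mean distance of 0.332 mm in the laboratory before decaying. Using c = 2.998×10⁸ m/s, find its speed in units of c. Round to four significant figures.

Let x = d/(cτ) = 3.320×10^-4 m / (2.998×10⁸ m/s × 2.900×10^-13 s) = 3.8186. Since d = βγcτ, x = βγ = β/√(1−β²).
Solving: β² = x²/(1+x²) = 14.5817/15.5817 = 0.935822, so β = 0.9674.

0.9674c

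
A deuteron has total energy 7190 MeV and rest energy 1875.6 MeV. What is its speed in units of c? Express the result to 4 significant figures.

0.9654c

γ = E/(mc²) = 7190/1875.6 = 3.8334.
β = √(1 − 1/γ²) = √(1 − 0.0680506) = √0.9319494 = 0.9654.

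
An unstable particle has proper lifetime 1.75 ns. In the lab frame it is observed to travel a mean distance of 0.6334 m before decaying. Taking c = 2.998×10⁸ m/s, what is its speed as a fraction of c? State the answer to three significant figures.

0.770c

Let x = d/(cτ) = 0.6334 m / (2.998×10⁸ m/s × 1.750×10^-9 s) = 1.2073. Since d = βγcτ, x = βγ = β/√(1−β²).
Solving: β² = x²/(1+x²) = 1.45757/2.45757 = 0.593094, so β = 0.770.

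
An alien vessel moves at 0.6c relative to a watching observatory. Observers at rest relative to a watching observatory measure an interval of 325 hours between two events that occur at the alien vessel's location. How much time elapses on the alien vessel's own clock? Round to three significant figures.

260 hours

γ = 1/√(1 − β²) = 1/√(1 − 0.36) = 1/√0.64 = 1/0.8 = 1.25.
The moving clock records proper time: Δτ = Δt/γ = 325/1.25 = 260 hours.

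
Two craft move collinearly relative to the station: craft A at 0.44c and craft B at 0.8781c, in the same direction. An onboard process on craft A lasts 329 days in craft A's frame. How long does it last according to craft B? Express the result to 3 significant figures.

The velocity of craft A relative to craft B is (0.44 − 0.8781)c / (1 − 0.44×0.8781) = −0.71394c; relative speed 0.71394c.
γ for this relative speed: γ = 1/√(1 − 0.50971) = 1.4281.
Craft A's interval is proper; time dilation gives Δt_B = γΔτ = 1.4281 × 329 days = 470 days.

470 days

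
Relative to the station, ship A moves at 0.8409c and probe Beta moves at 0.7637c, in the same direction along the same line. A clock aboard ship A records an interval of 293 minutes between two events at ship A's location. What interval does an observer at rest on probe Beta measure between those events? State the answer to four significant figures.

300.1 minutes

Transform ship A's velocity into probe Beta's frame: (0.8409 − 0.7637)/(1 − 0.8409·0.7637) = 0.0772/0.35780467, so the relative speed is 0.21576c.
At |u| = 0.21576c, γ = (1 − 0.0465524)^(−1/2) = 1.0241.
The clock on ship A records proper time, so probe Beta measures Δt = γΔτ = 1.0241 × 293 = 300.1 minutes.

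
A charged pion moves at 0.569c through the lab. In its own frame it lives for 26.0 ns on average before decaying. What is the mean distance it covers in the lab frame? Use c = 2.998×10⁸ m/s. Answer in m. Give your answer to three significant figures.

5.39 m

γ = 1/√(1 − β²) = 1/√(1 − 0.323761) = 1/√0.676239 = 1/0.822338 = 1.216.
Lab-frame lifetime: Δt = γτ = 1.216 × 26.0 ns = 31.616 ns.
Distance: d = vΔt = 0.569 × 2.998×10⁸ m/s × 3.1616×10^-8 s = 5.39 m.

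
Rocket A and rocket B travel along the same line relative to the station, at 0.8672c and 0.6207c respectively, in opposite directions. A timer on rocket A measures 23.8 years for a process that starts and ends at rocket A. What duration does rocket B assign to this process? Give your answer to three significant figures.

Transform rocket A's velocity into rocket B's frame: (0.8672 + 0.6207)/(1 + 0.8672·0.6207) = 1.4879/1.53827104, so the relative speed is 0.96725c.
At |u| = 0.96725c, γ = (1 − 0.935573)^(−1/2) = 3.9397.
Rocket A's interval is proper; time dilation gives Δt_B = γΔτ = 3.9397 × 23.8 years = 93.8 years.

93.8 years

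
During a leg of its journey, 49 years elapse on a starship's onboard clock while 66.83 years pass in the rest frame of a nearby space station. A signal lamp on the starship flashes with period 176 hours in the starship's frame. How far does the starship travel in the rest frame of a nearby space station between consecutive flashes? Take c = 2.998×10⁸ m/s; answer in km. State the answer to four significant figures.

1.762×10^11 km

From Δt = γΔτ: γ = 66.83/49 = 1.36388.
β = √(1 − 1/γ²) = 0.68001. Lab-frame period = γτ = 1.36388×176 hours = 240.04 hours. Distance = βc × γτ = 0.68001 × 2.998×10⁸ m/s × 864144 s = 1.7617×10^14 m = 1.762×10^11 km.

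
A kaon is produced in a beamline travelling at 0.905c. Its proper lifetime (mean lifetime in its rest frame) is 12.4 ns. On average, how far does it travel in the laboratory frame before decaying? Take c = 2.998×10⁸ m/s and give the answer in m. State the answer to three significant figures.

7.91 m

Lorentz factor: γ = (1 − 0.819025)^(−1/2) = 2.3507.
Lab-frame lifetime: Δt = γτ = 2.3507 × 12.4 ns = 29.149 ns.
Distance: d = vΔt = 0.905 × 2.998×10⁸ m/s × 2.9149×10^-8 s = 7.91 m.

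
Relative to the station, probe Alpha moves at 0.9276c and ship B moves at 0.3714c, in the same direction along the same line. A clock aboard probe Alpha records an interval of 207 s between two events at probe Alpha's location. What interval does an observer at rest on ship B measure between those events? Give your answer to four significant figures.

Transform probe Alpha's velocity into ship B's frame: (0.9276 − 0.3714)/(1 − 0.9276·0.3714) = 0.5562/0.65548936, so the relative speed is 0.84853c.
γ for this relative speed: γ = 1/√(1 − 0.720003) = 1.8898.
The clock on probe Alpha records proper time, so ship B measures Δt = γΔτ = 1.8898 × 207 = 391.2 s.

391.2 s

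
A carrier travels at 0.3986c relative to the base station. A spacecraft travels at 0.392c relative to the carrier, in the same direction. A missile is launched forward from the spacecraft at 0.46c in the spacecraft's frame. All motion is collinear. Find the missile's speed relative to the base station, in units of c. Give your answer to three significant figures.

Compose velocities in two stages. Stage 1 (into S'): u₁ = (0.46+0.392)/(1+0.46×0.392) = 0.72184.
Stage 2 (into S): u = (0.72184+0.3986)/(1+0.72184×0.3986) = 0.87009, so the speed is 0.870c.

0.870c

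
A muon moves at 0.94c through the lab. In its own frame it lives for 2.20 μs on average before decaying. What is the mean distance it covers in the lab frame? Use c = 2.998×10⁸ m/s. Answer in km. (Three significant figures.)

Lorentz factor: γ = (1 − 0.8836)^(−1/2) = 2.9311.
Lab-frame lifetime: Δt = γτ = 2.9311 × 2.20 μs = 6.4484 μs.
Distance: d = vΔt = 0.94 × 2.998×10⁸ m/s × 6.4484×10^-6 s = 1820 m = 1.82 km.

1.82 km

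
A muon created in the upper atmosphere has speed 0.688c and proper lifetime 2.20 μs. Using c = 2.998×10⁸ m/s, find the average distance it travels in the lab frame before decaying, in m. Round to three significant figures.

625 m

Lorentz factor: γ = (1 − 0.473344)^(−1/2) = 1.378.
Lab-frame lifetime: Δt = γτ = 1.378 × 2.20 μs = 3.0316 μs.
Distance: d = vΔt = 0.688 × 2.998×10⁸ m/s × 3.0316×10^-6 s = 625 m.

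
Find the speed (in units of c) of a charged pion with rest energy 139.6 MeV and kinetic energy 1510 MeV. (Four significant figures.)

0.9964c

γ = 1 + K/(mc²) = 1 + 1510/139.6 = 11.817.
β = √(1 − 1/γ²) = √(1 − 0.0071612) = √0.9928388 = 0.9964.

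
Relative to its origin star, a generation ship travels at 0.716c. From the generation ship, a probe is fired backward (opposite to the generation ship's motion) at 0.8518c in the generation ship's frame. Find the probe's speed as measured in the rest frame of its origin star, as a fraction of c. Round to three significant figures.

0.348c

Relativistic velocity addition: u = (u' + v)/(1 + u'v/c²), with u' = −0.8518c and v = 0.716c.
Numerator: −0.8518 + 0.716 = −0.1358. Denominator: 1 + (−0.8518)(0.716) = 0.3901112.
u = −0.1358/0.3901112 = −0.34811, so the speed is 0.348c.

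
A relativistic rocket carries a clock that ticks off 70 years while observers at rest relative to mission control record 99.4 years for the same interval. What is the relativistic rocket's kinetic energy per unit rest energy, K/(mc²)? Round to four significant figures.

0.4200

γ = Δt/Δτ = 99.4/70 = 1.42.
Since K = (γ−1)mc², K/(mc²) = 1.42 − 1 = 0.4200.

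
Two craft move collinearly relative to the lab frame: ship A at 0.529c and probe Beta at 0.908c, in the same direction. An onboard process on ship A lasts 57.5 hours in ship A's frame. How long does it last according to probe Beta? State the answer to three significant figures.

Transform ship A's velocity into probe Beta's frame: (0.529 − 0.908)/(1 − 0.529·0.908) = −0.379/0.519668, so the relative speed is 0.72931c.
At |u| = 0.72931c, γ = (1 − 0.531893)^(−1/2) = 1.4616.
The clock on ship A records proper time, so probe Beta measures Δt = γΔτ = 1.4616 × 57.5 = 84.0 hours.

84.0 hours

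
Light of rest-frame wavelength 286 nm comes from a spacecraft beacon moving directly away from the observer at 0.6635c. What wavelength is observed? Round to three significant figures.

636 nm

Relativistic Doppler for wavelength: λ_obs = λ_src · √((1+β)/(1−β)).
With β = 0.6635: factor = √(1.6635/0.3365) = 2.2234.
λ_obs = 286 × 2.2234 = 636 nm.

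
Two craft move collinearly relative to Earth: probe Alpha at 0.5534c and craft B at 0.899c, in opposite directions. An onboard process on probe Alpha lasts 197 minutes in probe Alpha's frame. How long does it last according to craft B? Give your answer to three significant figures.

Transform probe Alpha's velocity into craft B's frame: (0.5534 + 0.899)/(1 + 0.5534·0.899) = 1.4524/1.4975066, so the relative speed is 0.96988c.
At |u| = 0.96988c, γ = (1 − 0.940667)^(−1/2) = 4.1054.
Probe Alpha's interval is proper; time dilation gives Δt_B = γΔτ = 4.1054 × 197 minutes = 809 minutes.

809 minutes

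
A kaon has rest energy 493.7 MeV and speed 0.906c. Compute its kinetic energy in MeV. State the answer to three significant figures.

With β = 0.906, γ = 1/√(1 − 0.906²) = 1/√0.179164 = 2.3625.
Kinetic energy: K = (γ − 1)mc² = (2.3625 − 1) × 493.7 MeV = 1.3625 × 493.7 = 673 MeV.

673 MeV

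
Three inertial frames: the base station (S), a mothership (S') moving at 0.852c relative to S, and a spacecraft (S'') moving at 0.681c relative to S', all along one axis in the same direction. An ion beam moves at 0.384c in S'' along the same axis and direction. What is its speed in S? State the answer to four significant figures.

0.9866c

Compose velocities in two stages. Stage 1 (into S'): u₁ = (0.384+0.681)/(1+0.384×0.681) = 0.84423.
Stage 2 (into S): u = (0.84423+0.852)/(1+0.84423×0.852) = 0.98659, so the speed is 0.9866c.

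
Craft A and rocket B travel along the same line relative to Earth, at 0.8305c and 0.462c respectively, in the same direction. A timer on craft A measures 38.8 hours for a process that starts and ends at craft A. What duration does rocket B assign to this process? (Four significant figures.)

48.41 hours

Transform craft A's velocity into rocket B's frame: (0.8305 − 0.462)/(1 − 0.8305·0.462) = 0.3685/0.616309, so the relative speed is 0.59791c.
γ for this relative speed: γ = 1/√(1 − 0.357496) = 1.2476.
Craft A's interval is proper; time dilation gives Δt_B = γΔτ = 1.2476 × 38.8 hours = 48.41 hours.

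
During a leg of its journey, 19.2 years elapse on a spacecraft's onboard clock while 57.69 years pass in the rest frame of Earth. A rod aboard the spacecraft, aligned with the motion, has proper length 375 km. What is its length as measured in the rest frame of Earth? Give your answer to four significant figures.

124.8 km

From Δt = γΔτ: γ = 57.69/19.2 = 3.00469.
L = L₀/γ = 375/3.00469 = 124.8 km.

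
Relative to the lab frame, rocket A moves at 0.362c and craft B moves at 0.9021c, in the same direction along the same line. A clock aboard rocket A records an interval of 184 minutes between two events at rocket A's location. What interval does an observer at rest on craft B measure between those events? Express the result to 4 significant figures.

Transform rocket A's velocity into craft B's frame: (0.362 − 0.9021)/(1 − 0.362·0.9021) = −0.5401/0.6734398, so the relative speed is 0.802c.
γ for this relative speed: γ = 1/√(1 − 0.643204) = 1.6741.
Rocket A's interval is proper; time dilation gives Δt_B = γΔτ = 1.6741 × 184 minutes = 308.0 minutes.

308.0 minutes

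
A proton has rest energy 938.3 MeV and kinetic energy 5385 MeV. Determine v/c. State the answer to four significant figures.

0.9889

γ = 1 + K/(mc²) = 1 + 5385/938.3 = 6.7391.
β = √(1 − 1/γ²) = √(1 − 0.0220189) = √0.9779811 = 0.9889.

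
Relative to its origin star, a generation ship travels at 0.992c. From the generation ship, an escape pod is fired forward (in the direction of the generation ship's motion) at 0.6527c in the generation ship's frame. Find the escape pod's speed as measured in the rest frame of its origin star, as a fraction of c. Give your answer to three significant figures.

In units of c, u = (u' + v)/(1 + u'v) with u' = 0.6527 and v = 0.992.
Numerator: 0.6527 + 0.992 = 1.6447. Denominator: 1 + (0.6527)(0.992) = 1.6474784.
u = 1.6447/1.6474784 = 0.99831, so the speed is 0.998c.

0.998c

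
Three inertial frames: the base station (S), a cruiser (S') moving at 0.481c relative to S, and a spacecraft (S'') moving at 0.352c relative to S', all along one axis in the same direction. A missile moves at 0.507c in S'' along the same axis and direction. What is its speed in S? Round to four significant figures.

0.8958c

Apply u = (u'+v)/(1+u'v) twice. Missile in the cruiser frame: (0.507+0.352)/(1+0.507·0.352) = 0.859/1.178464 = 0.72891c.
That velocity, transformed to the rest frame of the base station: (0.72891+0.481)/(1+0.72891·0.481) = 1.20991/1.35060571 = 0.89583c.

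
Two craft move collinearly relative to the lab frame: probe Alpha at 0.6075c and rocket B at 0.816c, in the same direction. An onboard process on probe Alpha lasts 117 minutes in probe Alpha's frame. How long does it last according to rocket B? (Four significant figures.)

128.5 minutes

Speed of probe Alpha in rocket B's frame: u = (v_A − v_B)/(1 − v_A v_B/c²) = (0.6075 − 0.816)/(1 − 0.6075×0.816) = −0.2085/0.50428 = −0.41346; |u| = 0.41346c.
At |u| = 0.41346c, γ = (1 − 0.170949)^(−1/2) = 1.0983.
Probe Alpha's interval is proper; time dilation gives Δt_B = γΔτ = 1.0983 × 117 minutes = 128.5 minutes.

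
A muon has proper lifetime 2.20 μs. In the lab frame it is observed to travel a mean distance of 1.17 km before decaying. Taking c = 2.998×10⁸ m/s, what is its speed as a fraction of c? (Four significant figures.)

0.8711c

d = βγcτ ⇒ βγ = d/(cτ) = 1170 m / (659.56 m) = 1.7739.
β = (βγ)/√(1+(βγ)²) = 1.7739/√4.14672 = 0.8711.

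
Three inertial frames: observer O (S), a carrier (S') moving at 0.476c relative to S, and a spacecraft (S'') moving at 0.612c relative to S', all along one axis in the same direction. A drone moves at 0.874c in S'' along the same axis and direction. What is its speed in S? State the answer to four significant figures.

0.9886c

First combine the drone and spacecraft (S''→S'): u₁ = (0.874 + 0.612)/(1 + 0.874×0.612) = 1.486/1.534888 = 0.96815.
Then combine with the carrier (S'→S): u = (0.96815 + 0.476)/(1 + 0.96815×0.476) = 1.44415/1.4608394 = 0.98858.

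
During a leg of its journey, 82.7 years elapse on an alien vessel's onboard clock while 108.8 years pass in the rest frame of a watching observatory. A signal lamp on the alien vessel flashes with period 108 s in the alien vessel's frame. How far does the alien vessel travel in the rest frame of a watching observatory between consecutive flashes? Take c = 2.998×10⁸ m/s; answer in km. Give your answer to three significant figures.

2.77×10^7 km

The time-dilation ratio gives γ = 108.8/82.7 = 1.3156.
β = √(1 − 1/γ²) = 0.6498. Lab-frame period = γτ = 1.3156×108 s = 142.08 s. Distance = βc × γτ = 0.6498 × 2.998×10⁸ m/s × 142.08 s = 2.7679×10^10 m = 2.77×10^7 km.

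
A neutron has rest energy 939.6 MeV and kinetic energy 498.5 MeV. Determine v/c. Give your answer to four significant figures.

γ = 1 + K/(mc²) = 1 + 498.5/939.6 = 1.5305.
β = √(1 − 1/γ²) = √(1 − 0.426907) = √0.573093 = 0.7570.

0.7570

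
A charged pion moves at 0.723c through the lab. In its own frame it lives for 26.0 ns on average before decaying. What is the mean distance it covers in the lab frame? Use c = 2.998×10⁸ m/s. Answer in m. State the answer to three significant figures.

With β = 0.723, γ = 1/√(1 − 0.723²) = 1/√0.477271 = 1.4475.
Lab-frame lifetime: Δt = γτ = 1.4475 × 26.0 ns = 37.635 ns.
Distance: d = vΔt = 0.723 × 2.998×10⁸ m/s × 3.7635×10^-8 s = 8.16 m.

8.16 m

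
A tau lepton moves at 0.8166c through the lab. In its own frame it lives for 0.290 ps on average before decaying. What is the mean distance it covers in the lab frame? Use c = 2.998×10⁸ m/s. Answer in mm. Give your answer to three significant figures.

0.123 mm

With β = 0.8166, γ = 1/√(1 − 0.8166²) = 1/√0.33316444 = 1.7325.
Lab-frame lifetime: Δt = γτ = 1.7325 × 0.290 ps = 0.50242 ps.
Distance: d = vΔt = 0.8166 × 2.998×10⁸ m/s × 5.0242×10^-13 s = 1.23×10^-4 m = 0.123 mm.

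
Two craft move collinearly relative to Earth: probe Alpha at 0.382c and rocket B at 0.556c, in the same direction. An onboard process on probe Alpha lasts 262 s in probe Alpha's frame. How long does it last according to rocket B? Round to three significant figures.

269 s

Speed of probe Alpha in rocket B's frame: u = (v_A − v_B)/(1 − v_A v_B/c²) = (0.382 − 0.556)/(1 − 0.382×0.556) = −0.174/0.787608 = −0.22092; |u| = 0.22092c.
At |u| = 0.22092c, γ = (1 − 0.0488056)^(−1/2) = 1.0253.
The clock on probe Alpha records proper time, so rocket B measures Δt = γΔτ = 1.0253 × 262 = 269 s.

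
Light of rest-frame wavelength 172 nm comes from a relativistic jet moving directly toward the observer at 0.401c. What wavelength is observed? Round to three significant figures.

112 nm

Relativistic Doppler for wavelength: λ_obs = λ_src · √((1−β)/(1+β)).
With β = 0.401: factor = √(0.599/1.401) = 0.65387.
λ_obs = 172 × 0.65387 = 112 nm.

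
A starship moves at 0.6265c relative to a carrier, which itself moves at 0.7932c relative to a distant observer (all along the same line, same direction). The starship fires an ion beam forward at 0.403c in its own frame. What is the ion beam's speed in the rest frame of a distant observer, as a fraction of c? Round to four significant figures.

First combine the ion beam and starship (S''→S'): u₁ = (0.403 + 0.6265)/(1 + 0.403×0.6265) = 1.0295/1.2524795 = 0.82197.
Then combine with the carrier (S'→S): u = (0.82197 + 0.7932)/(1 + 0.82197×0.7932) = 1.61517/1.651986604 = 0.97771.

0.9777c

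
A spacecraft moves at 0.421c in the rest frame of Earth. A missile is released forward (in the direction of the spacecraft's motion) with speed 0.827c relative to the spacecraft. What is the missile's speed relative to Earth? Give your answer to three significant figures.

In units of c, u = (u' + v)/(1 + u'v) with u' = 0.827 and v = 0.421.
Numerator: 0.827 + 0.421 = 1.248. Denominator: 1 + (0.827)(0.421) = 1.348167.
u = 1.248/1.348167 = 0.9257, so the speed is 0.926c.

0.926c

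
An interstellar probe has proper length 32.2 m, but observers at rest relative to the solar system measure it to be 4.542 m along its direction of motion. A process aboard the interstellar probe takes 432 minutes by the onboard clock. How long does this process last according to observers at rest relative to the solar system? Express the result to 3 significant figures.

3060 minutes

From L = L₀/γ: γ = 32.2/4.542 = 7.08939.
Δt = γΔτ = 7.08939 × 432 = 3060 minutes.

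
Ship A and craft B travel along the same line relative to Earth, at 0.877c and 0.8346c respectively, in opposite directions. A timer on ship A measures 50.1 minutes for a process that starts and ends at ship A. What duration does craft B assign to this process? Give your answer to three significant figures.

328 minutes

The velocity of ship A relative to craft B is (0.877 + 0.8346)c / (1 + 0.877×0.8346) = 0.98825c; relative speed 0.98825c.
At |u| = 0.98825c, γ = (1 − 0.976638)^(−1/2) = 6.5425.
Ship A's interval is proper; time dilation gives Δt_B = γΔτ = 6.5425 × 50.1 minutes = 328 minutes.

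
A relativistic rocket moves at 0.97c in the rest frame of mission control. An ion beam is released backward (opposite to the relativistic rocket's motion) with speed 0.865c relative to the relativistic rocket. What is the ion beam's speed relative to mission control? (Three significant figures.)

In units of c, u = (u' + v)/(1 + u'v) with u' = −0.865 and v = 0.97.
Numerator: −0.865 + 0.97 = 0.105. Denominator: 1 + (−0.865)(0.97) = 0.16095.
u = 0.105/0.16095 = 0.65238, so the speed is 0.652c.

0.652c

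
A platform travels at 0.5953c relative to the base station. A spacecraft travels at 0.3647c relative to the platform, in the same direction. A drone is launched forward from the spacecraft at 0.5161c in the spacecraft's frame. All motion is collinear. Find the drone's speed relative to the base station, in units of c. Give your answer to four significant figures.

0.9274c

Apply u = (u'+v)/(1+u'v) twice. Drone in the platform frame: (0.5161+0.3647)/(1+0.5161·0.3647) = 0.8808/1.18822167 = 0.74128c.
That velocity, transformed to the rest frame of the base station: (0.74128+0.5953)/(1+0.74128·0.5953) = 1.33658/1.441283984 = 0.92735c.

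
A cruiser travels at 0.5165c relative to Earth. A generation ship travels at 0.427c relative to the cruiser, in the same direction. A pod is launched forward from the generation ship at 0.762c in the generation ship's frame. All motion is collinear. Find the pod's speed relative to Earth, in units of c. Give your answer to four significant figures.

0.9660c

Compose velocities in two stages. Stage 1 (into S'): u₁ = (0.762+0.427)/(1+0.762×0.427) = 0.89711.
Stage 2 (into S): u = (0.89711+0.5165)/(1+0.89711×0.5165) = 0.966, so the speed is 0.9660c.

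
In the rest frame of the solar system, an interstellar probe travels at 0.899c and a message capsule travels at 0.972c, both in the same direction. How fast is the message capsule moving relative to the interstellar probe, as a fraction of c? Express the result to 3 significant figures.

0.579c

Transform to the interstellar probe's frame: u' = (u − v)/(1 − uv/c²).
u' = (0.972 − 0.899)/(1 − 0.972×0.899) = 0.073/0.126172 = 0.57858.
Speed in the interstellar probe's frame: 0.579c (in the same direction).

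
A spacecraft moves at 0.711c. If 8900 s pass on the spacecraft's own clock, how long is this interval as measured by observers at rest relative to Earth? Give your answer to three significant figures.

12700 s

γ = 1/√(1 − β²) = 1/√(1 − 0.505521) = 1/√0.494479 = 1/0.703192 = 1.4221.
Time dilation: Δt = γ·Δτ = 1.4221 × 8900 = 12700 s.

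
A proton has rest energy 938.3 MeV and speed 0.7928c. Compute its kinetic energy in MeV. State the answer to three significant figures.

With β = 0.7928, γ = 1/√(1 − 0.7928²) = 1/√0.37146816 = 1.64074.
Kinetic energy: K = (γ − 1)mc² = (1.64074 − 1) × 938.3 MeV = 0.64074 × 938.3 = 601 MeV.

601 MeV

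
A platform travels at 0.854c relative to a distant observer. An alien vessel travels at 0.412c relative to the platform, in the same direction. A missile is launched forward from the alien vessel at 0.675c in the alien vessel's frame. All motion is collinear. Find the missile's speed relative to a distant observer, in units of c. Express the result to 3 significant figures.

First combine the missile and alien vessel (S''→S'): u₁ = (0.675 + 0.412)/(1 + 0.675×0.412) = 1.087/1.2781 = 0.85048.
Then combine with the platform (S'→S): u = (0.85048 + 0.854)/(1 + 0.85048×0.854) = 1.70448/1.72630992 = 0.98735.

0.987c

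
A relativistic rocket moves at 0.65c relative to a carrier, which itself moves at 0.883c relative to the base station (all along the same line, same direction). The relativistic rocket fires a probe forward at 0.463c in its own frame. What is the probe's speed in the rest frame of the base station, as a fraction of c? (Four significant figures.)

0.9904c

Compose velocities in two stages. Stage 1 (into S'): u₁ = (0.463+0.65)/(1+0.463×0.65) = 0.85553.
Stage 2 (into S): u = (0.85553+0.883)/(1+0.85553×0.883) = 0.99037, so the speed is 0.9904c.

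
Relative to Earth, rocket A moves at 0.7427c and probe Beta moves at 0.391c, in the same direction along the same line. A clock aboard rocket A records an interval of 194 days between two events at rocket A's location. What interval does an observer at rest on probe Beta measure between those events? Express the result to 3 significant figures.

223 days

Speed of rocket A in probe Beta's frame: u = (v_A − v_B)/(1 − v_A v_B/c²) = (0.7427 − 0.391)/(1 − 0.7427×0.391) = 0.3517/0.7096043 = 0.49563; |u| = 0.49563c.
γ for this relative speed: γ = 1/√(1 − 0.245649) = 1.1514.
Rocket A's interval is proper; time dilation gives Δt_B = γΔτ = 1.1514 × 194 days = 223 days.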